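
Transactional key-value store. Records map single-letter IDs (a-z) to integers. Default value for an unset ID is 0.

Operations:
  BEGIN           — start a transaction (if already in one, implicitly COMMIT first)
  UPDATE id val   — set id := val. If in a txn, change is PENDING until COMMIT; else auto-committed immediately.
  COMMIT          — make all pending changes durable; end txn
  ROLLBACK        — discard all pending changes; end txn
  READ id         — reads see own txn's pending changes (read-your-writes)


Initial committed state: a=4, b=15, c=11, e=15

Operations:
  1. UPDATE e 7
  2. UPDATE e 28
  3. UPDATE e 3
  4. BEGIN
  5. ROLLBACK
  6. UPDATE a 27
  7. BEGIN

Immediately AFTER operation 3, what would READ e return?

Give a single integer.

Initial committed: {a=4, b=15, c=11, e=15}
Op 1: UPDATE e=7 (auto-commit; committed e=7)
Op 2: UPDATE e=28 (auto-commit; committed e=28)
Op 3: UPDATE e=3 (auto-commit; committed e=3)
After op 3: visible(e) = 3 (pending={}, committed={a=4, b=15, c=11, e=3})

Answer: 3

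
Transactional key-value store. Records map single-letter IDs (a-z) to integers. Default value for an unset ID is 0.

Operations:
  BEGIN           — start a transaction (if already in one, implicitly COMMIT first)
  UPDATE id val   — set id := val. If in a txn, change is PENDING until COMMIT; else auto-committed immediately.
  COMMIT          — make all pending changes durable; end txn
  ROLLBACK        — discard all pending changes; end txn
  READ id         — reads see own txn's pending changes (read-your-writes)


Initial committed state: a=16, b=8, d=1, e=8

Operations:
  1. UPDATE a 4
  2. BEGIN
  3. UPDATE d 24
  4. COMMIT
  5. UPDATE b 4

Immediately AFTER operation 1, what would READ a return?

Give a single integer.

Answer: 4

Derivation:
Initial committed: {a=16, b=8, d=1, e=8}
Op 1: UPDATE a=4 (auto-commit; committed a=4)
After op 1: visible(a) = 4 (pending={}, committed={a=4, b=8, d=1, e=8})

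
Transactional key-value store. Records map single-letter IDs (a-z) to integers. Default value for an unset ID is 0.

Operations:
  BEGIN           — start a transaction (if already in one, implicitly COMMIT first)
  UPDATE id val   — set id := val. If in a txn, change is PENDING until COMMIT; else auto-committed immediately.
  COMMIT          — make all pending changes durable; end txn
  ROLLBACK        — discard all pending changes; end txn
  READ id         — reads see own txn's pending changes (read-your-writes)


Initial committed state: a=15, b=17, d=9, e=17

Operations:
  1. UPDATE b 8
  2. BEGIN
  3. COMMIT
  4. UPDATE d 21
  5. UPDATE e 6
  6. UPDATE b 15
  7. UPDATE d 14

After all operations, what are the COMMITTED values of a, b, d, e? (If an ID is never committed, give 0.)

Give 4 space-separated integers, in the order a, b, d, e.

Answer: 15 15 14 6

Derivation:
Initial committed: {a=15, b=17, d=9, e=17}
Op 1: UPDATE b=8 (auto-commit; committed b=8)
Op 2: BEGIN: in_txn=True, pending={}
Op 3: COMMIT: merged [] into committed; committed now {a=15, b=8, d=9, e=17}
Op 4: UPDATE d=21 (auto-commit; committed d=21)
Op 5: UPDATE e=6 (auto-commit; committed e=6)
Op 6: UPDATE b=15 (auto-commit; committed b=15)
Op 7: UPDATE d=14 (auto-commit; committed d=14)
Final committed: {a=15, b=15, d=14, e=6}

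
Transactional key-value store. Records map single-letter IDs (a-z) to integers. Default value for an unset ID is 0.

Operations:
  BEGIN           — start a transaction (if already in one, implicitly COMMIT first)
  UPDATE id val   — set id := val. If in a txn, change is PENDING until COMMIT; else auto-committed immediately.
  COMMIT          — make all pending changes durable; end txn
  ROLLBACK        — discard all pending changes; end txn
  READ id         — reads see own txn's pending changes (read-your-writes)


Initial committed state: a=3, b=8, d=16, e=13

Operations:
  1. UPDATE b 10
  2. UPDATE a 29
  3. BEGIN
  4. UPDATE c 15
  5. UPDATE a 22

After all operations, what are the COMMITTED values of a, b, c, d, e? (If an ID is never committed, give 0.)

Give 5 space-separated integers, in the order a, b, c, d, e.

Answer: 29 10 0 16 13

Derivation:
Initial committed: {a=3, b=8, d=16, e=13}
Op 1: UPDATE b=10 (auto-commit; committed b=10)
Op 2: UPDATE a=29 (auto-commit; committed a=29)
Op 3: BEGIN: in_txn=True, pending={}
Op 4: UPDATE c=15 (pending; pending now {c=15})
Op 5: UPDATE a=22 (pending; pending now {a=22, c=15})
Final committed: {a=29, b=10, d=16, e=13}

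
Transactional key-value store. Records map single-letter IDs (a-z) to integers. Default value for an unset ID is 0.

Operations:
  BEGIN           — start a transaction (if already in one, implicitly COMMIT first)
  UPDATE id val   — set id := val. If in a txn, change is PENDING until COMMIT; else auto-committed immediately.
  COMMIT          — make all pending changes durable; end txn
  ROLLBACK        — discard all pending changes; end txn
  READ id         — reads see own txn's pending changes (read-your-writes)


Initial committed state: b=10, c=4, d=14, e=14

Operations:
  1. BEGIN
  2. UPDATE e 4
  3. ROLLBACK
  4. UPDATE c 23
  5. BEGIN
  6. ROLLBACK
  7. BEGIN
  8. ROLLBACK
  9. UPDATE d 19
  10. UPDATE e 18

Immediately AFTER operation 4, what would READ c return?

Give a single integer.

Answer: 23

Derivation:
Initial committed: {b=10, c=4, d=14, e=14}
Op 1: BEGIN: in_txn=True, pending={}
Op 2: UPDATE e=4 (pending; pending now {e=4})
Op 3: ROLLBACK: discarded pending ['e']; in_txn=False
Op 4: UPDATE c=23 (auto-commit; committed c=23)
After op 4: visible(c) = 23 (pending={}, committed={b=10, c=23, d=14, e=14})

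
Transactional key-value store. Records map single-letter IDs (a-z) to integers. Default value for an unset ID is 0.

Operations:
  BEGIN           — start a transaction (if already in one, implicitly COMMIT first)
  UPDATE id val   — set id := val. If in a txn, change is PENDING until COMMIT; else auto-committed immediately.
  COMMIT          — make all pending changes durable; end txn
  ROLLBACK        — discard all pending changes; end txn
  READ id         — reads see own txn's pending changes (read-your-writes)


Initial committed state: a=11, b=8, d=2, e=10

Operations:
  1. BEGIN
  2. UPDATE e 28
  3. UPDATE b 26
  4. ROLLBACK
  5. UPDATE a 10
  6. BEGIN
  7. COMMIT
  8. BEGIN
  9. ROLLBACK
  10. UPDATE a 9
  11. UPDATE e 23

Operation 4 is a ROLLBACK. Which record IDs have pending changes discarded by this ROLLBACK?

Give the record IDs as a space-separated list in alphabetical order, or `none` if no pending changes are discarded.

Answer: b e

Derivation:
Initial committed: {a=11, b=8, d=2, e=10}
Op 1: BEGIN: in_txn=True, pending={}
Op 2: UPDATE e=28 (pending; pending now {e=28})
Op 3: UPDATE b=26 (pending; pending now {b=26, e=28})
Op 4: ROLLBACK: discarded pending ['b', 'e']; in_txn=False
Op 5: UPDATE a=10 (auto-commit; committed a=10)
Op 6: BEGIN: in_txn=True, pending={}
Op 7: COMMIT: merged [] into committed; committed now {a=10, b=8, d=2, e=10}
Op 8: BEGIN: in_txn=True, pending={}
Op 9: ROLLBACK: discarded pending []; in_txn=False
Op 10: UPDATE a=9 (auto-commit; committed a=9)
Op 11: UPDATE e=23 (auto-commit; committed e=23)
ROLLBACK at op 4 discards: ['b', 'e']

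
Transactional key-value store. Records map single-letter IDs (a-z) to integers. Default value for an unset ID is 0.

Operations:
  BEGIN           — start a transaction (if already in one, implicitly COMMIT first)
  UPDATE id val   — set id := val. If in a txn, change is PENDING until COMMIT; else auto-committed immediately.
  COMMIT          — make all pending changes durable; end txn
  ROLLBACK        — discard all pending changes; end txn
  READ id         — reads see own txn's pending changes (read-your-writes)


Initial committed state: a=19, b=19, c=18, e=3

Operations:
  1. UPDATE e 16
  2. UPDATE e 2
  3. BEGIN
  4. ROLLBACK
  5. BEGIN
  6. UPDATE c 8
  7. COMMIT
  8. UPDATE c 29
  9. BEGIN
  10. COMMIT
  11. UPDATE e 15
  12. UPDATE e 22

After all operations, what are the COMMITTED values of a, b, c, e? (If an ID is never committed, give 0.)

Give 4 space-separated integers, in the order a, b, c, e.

Answer: 19 19 29 22

Derivation:
Initial committed: {a=19, b=19, c=18, e=3}
Op 1: UPDATE e=16 (auto-commit; committed e=16)
Op 2: UPDATE e=2 (auto-commit; committed e=2)
Op 3: BEGIN: in_txn=True, pending={}
Op 4: ROLLBACK: discarded pending []; in_txn=False
Op 5: BEGIN: in_txn=True, pending={}
Op 6: UPDATE c=8 (pending; pending now {c=8})
Op 7: COMMIT: merged ['c'] into committed; committed now {a=19, b=19, c=8, e=2}
Op 8: UPDATE c=29 (auto-commit; committed c=29)
Op 9: BEGIN: in_txn=True, pending={}
Op 10: COMMIT: merged [] into committed; committed now {a=19, b=19, c=29, e=2}
Op 11: UPDATE e=15 (auto-commit; committed e=15)
Op 12: UPDATE e=22 (auto-commit; committed e=22)
Final committed: {a=19, b=19, c=29, e=22}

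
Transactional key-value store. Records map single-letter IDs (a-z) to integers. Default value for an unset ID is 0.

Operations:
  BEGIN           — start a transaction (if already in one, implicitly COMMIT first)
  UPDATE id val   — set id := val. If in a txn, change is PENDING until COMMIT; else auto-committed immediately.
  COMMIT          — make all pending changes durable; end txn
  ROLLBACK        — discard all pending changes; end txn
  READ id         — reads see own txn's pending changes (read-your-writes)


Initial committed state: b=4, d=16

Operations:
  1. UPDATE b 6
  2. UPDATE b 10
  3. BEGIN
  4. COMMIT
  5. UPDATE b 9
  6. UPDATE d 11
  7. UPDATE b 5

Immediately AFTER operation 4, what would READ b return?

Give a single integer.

Initial committed: {b=4, d=16}
Op 1: UPDATE b=6 (auto-commit; committed b=6)
Op 2: UPDATE b=10 (auto-commit; committed b=10)
Op 3: BEGIN: in_txn=True, pending={}
Op 4: COMMIT: merged [] into committed; committed now {b=10, d=16}
After op 4: visible(b) = 10 (pending={}, committed={b=10, d=16})

Answer: 10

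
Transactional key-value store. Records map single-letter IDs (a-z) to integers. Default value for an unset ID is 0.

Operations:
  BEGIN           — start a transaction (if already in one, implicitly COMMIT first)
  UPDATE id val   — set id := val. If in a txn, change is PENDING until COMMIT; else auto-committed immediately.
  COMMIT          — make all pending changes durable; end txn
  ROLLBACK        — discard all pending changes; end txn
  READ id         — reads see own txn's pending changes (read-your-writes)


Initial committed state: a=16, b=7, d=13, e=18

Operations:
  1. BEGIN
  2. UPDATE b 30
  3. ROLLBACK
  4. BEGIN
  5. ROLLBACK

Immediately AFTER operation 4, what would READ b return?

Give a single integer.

Initial committed: {a=16, b=7, d=13, e=18}
Op 1: BEGIN: in_txn=True, pending={}
Op 2: UPDATE b=30 (pending; pending now {b=30})
Op 3: ROLLBACK: discarded pending ['b']; in_txn=False
Op 4: BEGIN: in_txn=True, pending={}
After op 4: visible(b) = 7 (pending={}, committed={a=16, b=7, d=13, e=18})

Answer: 7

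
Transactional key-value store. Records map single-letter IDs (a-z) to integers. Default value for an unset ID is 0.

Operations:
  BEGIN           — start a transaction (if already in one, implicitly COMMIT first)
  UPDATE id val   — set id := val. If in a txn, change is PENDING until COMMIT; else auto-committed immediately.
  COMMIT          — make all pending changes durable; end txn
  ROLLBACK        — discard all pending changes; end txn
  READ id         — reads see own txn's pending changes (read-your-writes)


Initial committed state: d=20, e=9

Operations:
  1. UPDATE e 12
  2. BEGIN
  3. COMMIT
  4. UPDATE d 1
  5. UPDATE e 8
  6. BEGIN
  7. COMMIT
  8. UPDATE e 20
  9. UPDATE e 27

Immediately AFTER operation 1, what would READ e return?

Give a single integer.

Answer: 12

Derivation:
Initial committed: {d=20, e=9}
Op 1: UPDATE e=12 (auto-commit; committed e=12)
After op 1: visible(e) = 12 (pending={}, committed={d=20, e=12})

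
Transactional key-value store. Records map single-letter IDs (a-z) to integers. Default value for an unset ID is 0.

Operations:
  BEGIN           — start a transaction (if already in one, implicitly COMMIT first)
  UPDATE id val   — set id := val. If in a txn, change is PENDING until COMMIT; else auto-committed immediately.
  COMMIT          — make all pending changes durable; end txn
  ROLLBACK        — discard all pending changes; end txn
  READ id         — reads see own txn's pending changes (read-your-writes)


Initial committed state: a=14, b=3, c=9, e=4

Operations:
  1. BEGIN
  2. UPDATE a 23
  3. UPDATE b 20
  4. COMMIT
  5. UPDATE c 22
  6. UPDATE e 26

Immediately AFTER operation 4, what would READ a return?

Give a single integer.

Initial committed: {a=14, b=3, c=9, e=4}
Op 1: BEGIN: in_txn=True, pending={}
Op 2: UPDATE a=23 (pending; pending now {a=23})
Op 3: UPDATE b=20 (pending; pending now {a=23, b=20})
Op 4: COMMIT: merged ['a', 'b'] into committed; committed now {a=23, b=20, c=9, e=4}
After op 4: visible(a) = 23 (pending={}, committed={a=23, b=20, c=9, e=4})

Answer: 23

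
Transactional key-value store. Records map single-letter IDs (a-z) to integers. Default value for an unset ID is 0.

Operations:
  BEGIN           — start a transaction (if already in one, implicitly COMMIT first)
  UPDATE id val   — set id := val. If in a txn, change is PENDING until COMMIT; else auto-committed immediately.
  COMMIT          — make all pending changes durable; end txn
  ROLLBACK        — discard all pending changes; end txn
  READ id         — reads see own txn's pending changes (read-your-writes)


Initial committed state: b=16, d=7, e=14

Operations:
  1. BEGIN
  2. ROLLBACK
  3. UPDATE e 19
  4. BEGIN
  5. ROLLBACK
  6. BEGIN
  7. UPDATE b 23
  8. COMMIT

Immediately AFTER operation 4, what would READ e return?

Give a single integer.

Initial committed: {b=16, d=7, e=14}
Op 1: BEGIN: in_txn=True, pending={}
Op 2: ROLLBACK: discarded pending []; in_txn=False
Op 3: UPDATE e=19 (auto-commit; committed e=19)
Op 4: BEGIN: in_txn=True, pending={}
After op 4: visible(e) = 19 (pending={}, committed={b=16, d=7, e=19})

Answer: 19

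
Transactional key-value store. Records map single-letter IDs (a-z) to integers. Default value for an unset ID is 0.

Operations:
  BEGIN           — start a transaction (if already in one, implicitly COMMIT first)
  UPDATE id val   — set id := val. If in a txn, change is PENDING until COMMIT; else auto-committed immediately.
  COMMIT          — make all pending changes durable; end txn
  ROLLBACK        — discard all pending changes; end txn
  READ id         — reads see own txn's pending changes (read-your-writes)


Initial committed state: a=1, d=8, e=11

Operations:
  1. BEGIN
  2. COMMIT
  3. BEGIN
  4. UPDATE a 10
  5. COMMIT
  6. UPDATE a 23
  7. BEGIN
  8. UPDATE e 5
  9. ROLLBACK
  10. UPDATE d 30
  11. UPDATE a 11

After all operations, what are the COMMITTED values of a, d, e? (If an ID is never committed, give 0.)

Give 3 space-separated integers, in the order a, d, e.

Initial committed: {a=1, d=8, e=11}
Op 1: BEGIN: in_txn=True, pending={}
Op 2: COMMIT: merged [] into committed; committed now {a=1, d=8, e=11}
Op 3: BEGIN: in_txn=True, pending={}
Op 4: UPDATE a=10 (pending; pending now {a=10})
Op 5: COMMIT: merged ['a'] into committed; committed now {a=10, d=8, e=11}
Op 6: UPDATE a=23 (auto-commit; committed a=23)
Op 7: BEGIN: in_txn=True, pending={}
Op 8: UPDATE e=5 (pending; pending now {e=5})
Op 9: ROLLBACK: discarded pending ['e']; in_txn=False
Op 10: UPDATE d=30 (auto-commit; committed d=30)
Op 11: UPDATE a=11 (auto-commit; committed a=11)
Final committed: {a=11, d=30, e=11}

Answer: 11 30 11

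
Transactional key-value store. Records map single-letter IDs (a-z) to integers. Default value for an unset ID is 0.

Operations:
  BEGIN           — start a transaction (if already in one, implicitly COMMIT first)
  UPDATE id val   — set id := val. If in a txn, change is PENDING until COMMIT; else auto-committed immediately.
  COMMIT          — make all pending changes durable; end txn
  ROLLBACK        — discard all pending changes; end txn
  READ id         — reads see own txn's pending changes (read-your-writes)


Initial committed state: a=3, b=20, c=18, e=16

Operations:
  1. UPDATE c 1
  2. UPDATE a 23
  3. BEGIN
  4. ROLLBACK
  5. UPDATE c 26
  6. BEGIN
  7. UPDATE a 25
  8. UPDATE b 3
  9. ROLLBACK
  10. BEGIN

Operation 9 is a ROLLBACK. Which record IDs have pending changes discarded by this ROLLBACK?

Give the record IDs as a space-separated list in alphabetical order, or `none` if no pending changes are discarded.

Initial committed: {a=3, b=20, c=18, e=16}
Op 1: UPDATE c=1 (auto-commit; committed c=1)
Op 2: UPDATE a=23 (auto-commit; committed a=23)
Op 3: BEGIN: in_txn=True, pending={}
Op 4: ROLLBACK: discarded pending []; in_txn=False
Op 5: UPDATE c=26 (auto-commit; committed c=26)
Op 6: BEGIN: in_txn=True, pending={}
Op 7: UPDATE a=25 (pending; pending now {a=25})
Op 8: UPDATE b=3 (pending; pending now {a=25, b=3})
Op 9: ROLLBACK: discarded pending ['a', 'b']; in_txn=False
Op 10: BEGIN: in_txn=True, pending={}
ROLLBACK at op 9 discards: ['a', 'b']

Answer: a b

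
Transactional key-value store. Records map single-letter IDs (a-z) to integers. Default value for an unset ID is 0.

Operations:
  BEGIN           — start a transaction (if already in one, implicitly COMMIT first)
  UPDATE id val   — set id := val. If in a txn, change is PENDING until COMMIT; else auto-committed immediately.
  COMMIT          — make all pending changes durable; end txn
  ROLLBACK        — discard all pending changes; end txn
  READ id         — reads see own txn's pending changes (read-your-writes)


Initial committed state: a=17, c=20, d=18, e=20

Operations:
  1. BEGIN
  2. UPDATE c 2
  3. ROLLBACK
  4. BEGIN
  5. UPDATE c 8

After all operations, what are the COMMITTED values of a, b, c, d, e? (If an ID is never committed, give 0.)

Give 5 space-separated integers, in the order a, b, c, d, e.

Answer: 17 0 20 18 20

Derivation:
Initial committed: {a=17, c=20, d=18, e=20}
Op 1: BEGIN: in_txn=True, pending={}
Op 2: UPDATE c=2 (pending; pending now {c=2})
Op 3: ROLLBACK: discarded pending ['c']; in_txn=False
Op 4: BEGIN: in_txn=True, pending={}
Op 5: UPDATE c=8 (pending; pending now {c=8})
Final committed: {a=17, c=20, d=18, e=20}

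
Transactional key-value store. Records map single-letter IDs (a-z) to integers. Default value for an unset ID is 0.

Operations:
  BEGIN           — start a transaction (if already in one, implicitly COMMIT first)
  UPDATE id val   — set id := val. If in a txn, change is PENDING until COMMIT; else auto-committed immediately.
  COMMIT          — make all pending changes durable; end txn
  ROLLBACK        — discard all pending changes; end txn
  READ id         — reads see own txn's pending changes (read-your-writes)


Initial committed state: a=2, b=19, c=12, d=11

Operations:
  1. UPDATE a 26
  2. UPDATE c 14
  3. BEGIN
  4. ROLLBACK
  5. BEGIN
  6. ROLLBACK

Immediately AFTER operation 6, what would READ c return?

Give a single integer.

Answer: 14

Derivation:
Initial committed: {a=2, b=19, c=12, d=11}
Op 1: UPDATE a=26 (auto-commit; committed a=26)
Op 2: UPDATE c=14 (auto-commit; committed c=14)
Op 3: BEGIN: in_txn=True, pending={}
Op 4: ROLLBACK: discarded pending []; in_txn=False
Op 5: BEGIN: in_txn=True, pending={}
Op 6: ROLLBACK: discarded pending []; in_txn=False
After op 6: visible(c) = 14 (pending={}, committed={a=26, b=19, c=14, d=11})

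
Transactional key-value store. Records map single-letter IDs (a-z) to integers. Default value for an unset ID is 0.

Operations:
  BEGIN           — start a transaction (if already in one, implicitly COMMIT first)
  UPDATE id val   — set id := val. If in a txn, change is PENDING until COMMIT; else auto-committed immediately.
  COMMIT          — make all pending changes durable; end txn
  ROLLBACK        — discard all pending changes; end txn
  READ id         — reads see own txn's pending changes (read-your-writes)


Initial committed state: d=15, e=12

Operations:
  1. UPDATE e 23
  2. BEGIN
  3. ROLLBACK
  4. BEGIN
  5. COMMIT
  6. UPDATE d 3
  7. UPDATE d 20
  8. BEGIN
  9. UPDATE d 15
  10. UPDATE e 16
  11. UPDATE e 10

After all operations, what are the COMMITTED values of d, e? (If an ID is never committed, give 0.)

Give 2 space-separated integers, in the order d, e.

Initial committed: {d=15, e=12}
Op 1: UPDATE e=23 (auto-commit; committed e=23)
Op 2: BEGIN: in_txn=True, pending={}
Op 3: ROLLBACK: discarded pending []; in_txn=False
Op 4: BEGIN: in_txn=True, pending={}
Op 5: COMMIT: merged [] into committed; committed now {d=15, e=23}
Op 6: UPDATE d=3 (auto-commit; committed d=3)
Op 7: UPDATE d=20 (auto-commit; committed d=20)
Op 8: BEGIN: in_txn=True, pending={}
Op 9: UPDATE d=15 (pending; pending now {d=15})
Op 10: UPDATE e=16 (pending; pending now {d=15, e=16})
Op 11: UPDATE e=10 (pending; pending now {d=15, e=10})
Final committed: {d=20, e=23}

Answer: 20 23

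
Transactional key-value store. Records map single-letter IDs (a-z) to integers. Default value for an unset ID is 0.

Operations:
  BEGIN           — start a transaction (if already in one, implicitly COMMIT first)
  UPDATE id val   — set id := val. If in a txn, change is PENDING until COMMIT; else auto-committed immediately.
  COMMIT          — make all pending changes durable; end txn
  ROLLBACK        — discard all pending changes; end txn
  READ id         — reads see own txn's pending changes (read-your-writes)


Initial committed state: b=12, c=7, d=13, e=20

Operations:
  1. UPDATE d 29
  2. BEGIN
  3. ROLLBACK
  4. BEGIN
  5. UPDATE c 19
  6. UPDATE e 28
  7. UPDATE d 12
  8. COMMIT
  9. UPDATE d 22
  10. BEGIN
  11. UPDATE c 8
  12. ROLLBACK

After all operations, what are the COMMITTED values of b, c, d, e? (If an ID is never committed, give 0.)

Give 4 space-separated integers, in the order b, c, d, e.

Initial committed: {b=12, c=7, d=13, e=20}
Op 1: UPDATE d=29 (auto-commit; committed d=29)
Op 2: BEGIN: in_txn=True, pending={}
Op 3: ROLLBACK: discarded pending []; in_txn=False
Op 4: BEGIN: in_txn=True, pending={}
Op 5: UPDATE c=19 (pending; pending now {c=19})
Op 6: UPDATE e=28 (pending; pending now {c=19, e=28})
Op 7: UPDATE d=12 (pending; pending now {c=19, d=12, e=28})
Op 8: COMMIT: merged ['c', 'd', 'e'] into committed; committed now {b=12, c=19, d=12, e=28}
Op 9: UPDATE d=22 (auto-commit; committed d=22)
Op 10: BEGIN: in_txn=True, pending={}
Op 11: UPDATE c=8 (pending; pending now {c=8})
Op 12: ROLLBACK: discarded pending ['c']; in_txn=False
Final committed: {b=12, c=19, d=22, e=28}

Answer: 12 19 22 28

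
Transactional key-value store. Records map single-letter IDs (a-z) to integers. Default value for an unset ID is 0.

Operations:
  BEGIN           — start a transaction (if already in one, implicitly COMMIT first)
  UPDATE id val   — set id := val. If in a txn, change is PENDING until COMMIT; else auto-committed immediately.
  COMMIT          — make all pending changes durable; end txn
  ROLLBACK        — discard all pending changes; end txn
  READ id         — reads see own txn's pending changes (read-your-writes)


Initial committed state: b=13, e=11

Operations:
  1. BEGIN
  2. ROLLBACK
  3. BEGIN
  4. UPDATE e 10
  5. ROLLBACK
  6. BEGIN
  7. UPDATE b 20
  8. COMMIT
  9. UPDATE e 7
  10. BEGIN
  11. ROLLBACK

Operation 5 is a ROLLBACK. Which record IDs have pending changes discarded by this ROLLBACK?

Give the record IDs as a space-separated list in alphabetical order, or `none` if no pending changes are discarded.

Answer: e

Derivation:
Initial committed: {b=13, e=11}
Op 1: BEGIN: in_txn=True, pending={}
Op 2: ROLLBACK: discarded pending []; in_txn=False
Op 3: BEGIN: in_txn=True, pending={}
Op 4: UPDATE e=10 (pending; pending now {e=10})
Op 5: ROLLBACK: discarded pending ['e']; in_txn=False
Op 6: BEGIN: in_txn=True, pending={}
Op 7: UPDATE b=20 (pending; pending now {b=20})
Op 8: COMMIT: merged ['b'] into committed; committed now {b=20, e=11}
Op 9: UPDATE e=7 (auto-commit; committed e=7)
Op 10: BEGIN: in_txn=True, pending={}
Op 11: ROLLBACK: discarded pending []; in_txn=False
ROLLBACK at op 5 discards: ['e']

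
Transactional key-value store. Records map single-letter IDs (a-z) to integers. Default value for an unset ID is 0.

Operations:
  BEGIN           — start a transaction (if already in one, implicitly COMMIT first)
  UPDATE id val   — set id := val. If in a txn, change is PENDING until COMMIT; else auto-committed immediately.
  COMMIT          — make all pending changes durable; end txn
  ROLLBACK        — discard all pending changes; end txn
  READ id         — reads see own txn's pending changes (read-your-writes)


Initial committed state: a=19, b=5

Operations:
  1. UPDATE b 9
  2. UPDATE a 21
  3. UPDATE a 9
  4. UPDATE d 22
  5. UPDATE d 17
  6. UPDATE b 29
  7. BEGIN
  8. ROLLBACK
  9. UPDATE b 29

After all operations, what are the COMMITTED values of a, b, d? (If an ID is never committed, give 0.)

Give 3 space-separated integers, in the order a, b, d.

Answer: 9 29 17

Derivation:
Initial committed: {a=19, b=5}
Op 1: UPDATE b=9 (auto-commit; committed b=9)
Op 2: UPDATE a=21 (auto-commit; committed a=21)
Op 3: UPDATE a=9 (auto-commit; committed a=9)
Op 4: UPDATE d=22 (auto-commit; committed d=22)
Op 5: UPDATE d=17 (auto-commit; committed d=17)
Op 6: UPDATE b=29 (auto-commit; committed b=29)
Op 7: BEGIN: in_txn=True, pending={}
Op 8: ROLLBACK: discarded pending []; in_txn=False
Op 9: UPDATE b=29 (auto-commit; committed b=29)
Final committed: {a=9, b=29, d=17}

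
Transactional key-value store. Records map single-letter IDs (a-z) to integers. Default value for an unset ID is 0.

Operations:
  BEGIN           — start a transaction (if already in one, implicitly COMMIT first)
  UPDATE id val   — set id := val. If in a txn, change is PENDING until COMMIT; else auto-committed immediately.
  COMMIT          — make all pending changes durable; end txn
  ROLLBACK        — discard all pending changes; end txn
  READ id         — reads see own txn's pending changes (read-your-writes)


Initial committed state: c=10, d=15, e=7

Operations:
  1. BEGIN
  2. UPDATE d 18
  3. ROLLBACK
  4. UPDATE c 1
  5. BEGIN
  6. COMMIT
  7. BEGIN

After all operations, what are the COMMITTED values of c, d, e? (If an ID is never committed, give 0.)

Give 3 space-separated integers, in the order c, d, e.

Initial committed: {c=10, d=15, e=7}
Op 1: BEGIN: in_txn=True, pending={}
Op 2: UPDATE d=18 (pending; pending now {d=18})
Op 3: ROLLBACK: discarded pending ['d']; in_txn=False
Op 4: UPDATE c=1 (auto-commit; committed c=1)
Op 5: BEGIN: in_txn=True, pending={}
Op 6: COMMIT: merged [] into committed; committed now {c=1, d=15, e=7}
Op 7: BEGIN: in_txn=True, pending={}
Final committed: {c=1, d=15, e=7}

Answer: 1 15 7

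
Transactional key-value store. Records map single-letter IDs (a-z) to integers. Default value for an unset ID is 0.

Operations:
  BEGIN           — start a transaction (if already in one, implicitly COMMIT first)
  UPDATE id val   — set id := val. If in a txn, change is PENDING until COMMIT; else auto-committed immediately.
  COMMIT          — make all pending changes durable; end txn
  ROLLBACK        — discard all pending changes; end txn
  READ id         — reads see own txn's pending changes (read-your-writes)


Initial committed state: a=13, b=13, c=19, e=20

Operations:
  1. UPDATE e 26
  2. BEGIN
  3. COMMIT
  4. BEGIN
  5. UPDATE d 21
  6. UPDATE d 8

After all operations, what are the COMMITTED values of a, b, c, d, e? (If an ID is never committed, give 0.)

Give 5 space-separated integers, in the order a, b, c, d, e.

Answer: 13 13 19 0 26

Derivation:
Initial committed: {a=13, b=13, c=19, e=20}
Op 1: UPDATE e=26 (auto-commit; committed e=26)
Op 2: BEGIN: in_txn=True, pending={}
Op 3: COMMIT: merged [] into committed; committed now {a=13, b=13, c=19, e=26}
Op 4: BEGIN: in_txn=True, pending={}
Op 5: UPDATE d=21 (pending; pending now {d=21})
Op 6: UPDATE d=8 (pending; pending now {d=8})
Final committed: {a=13, b=13, c=19, e=26}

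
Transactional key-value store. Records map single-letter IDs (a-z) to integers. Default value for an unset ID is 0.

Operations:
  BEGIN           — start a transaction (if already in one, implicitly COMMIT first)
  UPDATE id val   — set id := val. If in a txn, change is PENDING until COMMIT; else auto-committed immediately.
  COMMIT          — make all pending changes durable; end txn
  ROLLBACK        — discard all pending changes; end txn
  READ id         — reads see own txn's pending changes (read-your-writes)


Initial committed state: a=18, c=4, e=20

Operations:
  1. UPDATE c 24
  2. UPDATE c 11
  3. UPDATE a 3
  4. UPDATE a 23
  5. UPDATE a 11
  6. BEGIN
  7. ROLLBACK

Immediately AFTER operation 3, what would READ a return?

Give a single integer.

Initial committed: {a=18, c=4, e=20}
Op 1: UPDATE c=24 (auto-commit; committed c=24)
Op 2: UPDATE c=11 (auto-commit; committed c=11)
Op 3: UPDATE a=3 (auto-commit; committed a=3)
After op 3: visible(a) = 3 (pending={}, committed={a=3, c=11, e=20})

Answer: 3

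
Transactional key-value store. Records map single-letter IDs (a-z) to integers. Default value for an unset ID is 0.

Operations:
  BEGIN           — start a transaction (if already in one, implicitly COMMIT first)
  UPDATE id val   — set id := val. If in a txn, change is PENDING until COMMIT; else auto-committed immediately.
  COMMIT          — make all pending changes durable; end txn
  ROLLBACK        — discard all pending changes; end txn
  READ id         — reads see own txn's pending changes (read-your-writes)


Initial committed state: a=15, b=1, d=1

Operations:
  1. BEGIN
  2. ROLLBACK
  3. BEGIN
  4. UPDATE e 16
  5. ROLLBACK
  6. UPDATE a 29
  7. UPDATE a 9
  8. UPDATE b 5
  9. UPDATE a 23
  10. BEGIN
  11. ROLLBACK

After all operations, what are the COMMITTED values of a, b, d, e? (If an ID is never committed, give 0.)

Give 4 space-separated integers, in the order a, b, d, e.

Answer: 23 5 1 0

Derivation:
Initial committed: {a=15, b=1, d=1}
Op 1: BEGIN: in_txn=True, pending={}
Op 2: ROLLBACK: discarded pending []; in_txn=False
Op 3: BEGIN: in_txn=True, pending={}
Op 4: UPDATE e=16 (pending; pending now {e=16})
Op 5: ROLLBACK: discarded pending ['e']; in_txn=False
Op 6: UPDATE a=29 (auto-commit; committed a=29)
Op 7: UPDATE a=9 (auto-commit; committed a=9)
Op 8: UPDATE b=5 (auto-commit; committed b=5)
Op 9: UPDATE a=23 (auto-commit; committed a=23)
Op 10: BEGIN: in_txn=True, pending={}
Op 11: ROLLBACK: discarded pending []; in_txn=False
Final committed: {a=23, b=5, d=1}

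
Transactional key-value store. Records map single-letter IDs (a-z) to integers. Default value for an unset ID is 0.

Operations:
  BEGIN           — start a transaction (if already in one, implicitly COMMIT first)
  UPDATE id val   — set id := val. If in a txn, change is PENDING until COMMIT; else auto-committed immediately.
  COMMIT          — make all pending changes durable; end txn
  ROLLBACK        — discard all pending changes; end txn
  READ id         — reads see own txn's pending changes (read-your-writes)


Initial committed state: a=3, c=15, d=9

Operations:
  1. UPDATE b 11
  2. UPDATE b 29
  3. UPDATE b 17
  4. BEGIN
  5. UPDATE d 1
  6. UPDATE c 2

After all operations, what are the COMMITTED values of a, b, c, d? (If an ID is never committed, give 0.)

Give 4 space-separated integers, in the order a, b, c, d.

Initial committed: {a=3, c=15, d=9}
Op 1: UPDATE b=11 (auto-commit; committed b=11)
Op 2: UPDATE b=29 (auto-commit; committed b=29)
Op 3: UPDATE b=17 (auto-commit; committed b=17)
Op 4: BEGIN: in_txn=True, pending={}
Op 5: UPDATE d=1 (pending; pending now {d=1})
Op 6: UPDATE c=2 (pending; pending now {c=2, d=1})
Final committed: {a=3, b=17, c=15, d=9}

Answer: 3 17 15 9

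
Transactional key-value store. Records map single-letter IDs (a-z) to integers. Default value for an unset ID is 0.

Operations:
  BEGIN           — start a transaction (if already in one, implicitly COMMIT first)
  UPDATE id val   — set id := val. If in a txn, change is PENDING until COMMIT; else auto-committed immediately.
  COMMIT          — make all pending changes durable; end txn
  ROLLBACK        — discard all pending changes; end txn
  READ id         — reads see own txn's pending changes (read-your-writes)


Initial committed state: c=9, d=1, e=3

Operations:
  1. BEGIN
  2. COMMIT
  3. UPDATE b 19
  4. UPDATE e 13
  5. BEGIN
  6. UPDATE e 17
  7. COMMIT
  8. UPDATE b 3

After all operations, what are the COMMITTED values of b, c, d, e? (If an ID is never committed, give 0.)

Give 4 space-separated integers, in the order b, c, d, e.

Answer: 3 9 1 17

Derivation:
Initial committed: {c=9, d=1, e=3}
Op 1: BEGIN: in_txn=True, pending={}
Op 2: COMMIT: merged [] into committed; committed now {c=9, d=1, e=3}
Op 3: UPDATE b=19 (auto-commit; committed b=19)
Op 4: UPDATE e=13 (auto-commit; committed e=13)
Op 5: BEGIN: in_txn=True, pending={}
Op 6: UPDATE e=17 (pending; pending now {e=17})
Op 7: COMMIT: merged ['e'] into committed; committed now {b=19, c=9, d=1, e=17}
Op 8: UPDATE b=3 (auto-commit; committed b=3)
Final committed: {b=3, c=9, d=1, e=17}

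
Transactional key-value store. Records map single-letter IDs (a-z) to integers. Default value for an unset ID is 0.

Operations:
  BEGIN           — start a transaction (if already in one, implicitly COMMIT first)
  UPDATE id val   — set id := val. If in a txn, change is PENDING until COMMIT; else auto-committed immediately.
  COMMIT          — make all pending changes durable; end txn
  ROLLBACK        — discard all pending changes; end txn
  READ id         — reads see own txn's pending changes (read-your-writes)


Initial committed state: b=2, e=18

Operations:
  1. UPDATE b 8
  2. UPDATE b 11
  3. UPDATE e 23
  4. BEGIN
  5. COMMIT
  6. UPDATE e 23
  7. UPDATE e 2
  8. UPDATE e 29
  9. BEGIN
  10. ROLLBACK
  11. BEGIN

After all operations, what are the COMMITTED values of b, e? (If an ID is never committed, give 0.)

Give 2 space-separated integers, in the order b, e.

Answer: 11 29

Derivation:
Initial committed: {b=2, e=18}
Op 1: UPDATE b=8 (auto-commit; committed b=8)
Op 2: UPDATE b=11 (auto-commit; committed b=11)
Op 3: UPDATE e=23 (auto-commit; committed e=23)
Op 4: BEGIN: in_txn=True, pending={}
Op 5: COMMIT: merged [] into committed; committed now {b=11, e=23}
Op 6: UPDATE e=23 (auto-commit; committed e=23)
Op 7: UPDATE e=2 (auto-commit; committed e=2)
Op 8: UPDATE e=29 (auto-commit; committed e=29)
Op 9: BEGIN: in_txn=True, pending={}
Op 10: ROLLBACK: discarded pending []; in_txn=False
Op 11: BEGIN: in_txn=True, pending={}
Final committed: {b=11, e=29}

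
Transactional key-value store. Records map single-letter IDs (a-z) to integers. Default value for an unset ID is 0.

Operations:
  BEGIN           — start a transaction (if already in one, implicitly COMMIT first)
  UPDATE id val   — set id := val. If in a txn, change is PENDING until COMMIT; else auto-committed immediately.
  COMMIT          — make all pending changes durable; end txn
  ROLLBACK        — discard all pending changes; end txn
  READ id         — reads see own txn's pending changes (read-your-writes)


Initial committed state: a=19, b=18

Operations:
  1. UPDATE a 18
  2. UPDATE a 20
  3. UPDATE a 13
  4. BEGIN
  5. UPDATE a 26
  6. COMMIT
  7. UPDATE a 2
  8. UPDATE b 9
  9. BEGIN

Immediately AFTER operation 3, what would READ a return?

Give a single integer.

Initial committed: {a=19, b=18}
Op 1: UPDATE a=18 (auto-commit; committed a=18)
Op 2: UPDATE a=20 (auto-commit; committed a=20)
Op 3: UPDATE a=13 (auto-commit; committed a=13)
After op 3: visible(a) = 13 (pending={}, committed={a=13, b=18})

Answer: 13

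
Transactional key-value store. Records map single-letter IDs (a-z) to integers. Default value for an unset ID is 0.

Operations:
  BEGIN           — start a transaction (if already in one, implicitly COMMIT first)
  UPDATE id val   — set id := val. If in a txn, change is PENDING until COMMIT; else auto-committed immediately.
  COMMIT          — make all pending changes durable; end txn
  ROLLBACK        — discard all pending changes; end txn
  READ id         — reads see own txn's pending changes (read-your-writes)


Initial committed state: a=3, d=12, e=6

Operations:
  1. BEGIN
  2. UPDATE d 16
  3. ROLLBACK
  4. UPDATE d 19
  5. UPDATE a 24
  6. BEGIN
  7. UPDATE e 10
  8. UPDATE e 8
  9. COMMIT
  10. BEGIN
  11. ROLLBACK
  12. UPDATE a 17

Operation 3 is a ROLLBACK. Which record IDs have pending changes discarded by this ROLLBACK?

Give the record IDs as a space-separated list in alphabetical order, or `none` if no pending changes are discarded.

Initial committed: {a=3, d=12, e=6}
Op 1: BEGIN: in_txn=True, pending={}
Op 2: UPDATE d=16 (pending; pending now {d=16})
Op 3: ROLLBACK: discarded pending ['d']; in_txn=False
Op 4: UPDATE d=19 (auto-commit; committed d=19)
Op 5: UPDATE a=24 (auto-commit; committed a=24)
Op 6: BEGIN: in_txn=True, pending={}
Op 7: UPDATE e=10 (pending; pending now {e=10})
Op 8: UPDATE e=8 (pending; pending now {e=8})
Op 9: COMMIT: merged ['e'] into committed; committed now {a=24, d=19, e=8}
Op 10: BEGIN: in_txn=True, pending={}
Op 11: ROLLBACK: discarded pending []; in_txn=False
Op 12: UPDATE a=17 (auto-commit; committed a=17)
ROLLBACK at op 3 discards: ['d']

Answer: d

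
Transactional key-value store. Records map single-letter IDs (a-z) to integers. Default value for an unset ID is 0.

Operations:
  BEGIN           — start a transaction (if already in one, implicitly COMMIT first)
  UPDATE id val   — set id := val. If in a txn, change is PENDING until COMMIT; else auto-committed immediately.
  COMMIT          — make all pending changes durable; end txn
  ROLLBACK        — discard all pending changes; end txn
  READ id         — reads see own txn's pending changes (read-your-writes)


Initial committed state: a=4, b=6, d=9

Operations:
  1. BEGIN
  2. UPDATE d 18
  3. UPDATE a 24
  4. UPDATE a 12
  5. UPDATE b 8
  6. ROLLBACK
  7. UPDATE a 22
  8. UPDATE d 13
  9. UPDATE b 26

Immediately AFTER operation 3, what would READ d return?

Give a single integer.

Initial committed: {a=4, b=6, d=9}
Op 1: BEGIN: in_txn=True, pending={}
Op 2: UPDATE d=18 (pending; pending now {d=18})
Op 3: UPDATE a=24 (pending; pending now {a=24, d=18})
After op 3: visible(d) = 18 (pending={a=24, d=18}, committed={a=4, b=6, d=9})

Answer: 18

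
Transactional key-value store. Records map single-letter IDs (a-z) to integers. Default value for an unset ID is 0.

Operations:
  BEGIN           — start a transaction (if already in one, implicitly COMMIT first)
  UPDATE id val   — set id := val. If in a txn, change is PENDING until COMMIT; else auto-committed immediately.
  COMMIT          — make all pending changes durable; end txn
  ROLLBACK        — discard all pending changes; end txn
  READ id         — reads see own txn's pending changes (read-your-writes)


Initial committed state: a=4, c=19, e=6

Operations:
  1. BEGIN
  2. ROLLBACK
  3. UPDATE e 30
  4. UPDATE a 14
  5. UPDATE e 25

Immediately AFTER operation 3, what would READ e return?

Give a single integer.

Initial committed: {a=4, c=19, e=6}
Op 1: BEGIN: in_txn=True, pending={}
Op 2: ROLLBACK: discarded pending []; in_txn=False
Op 3: UPDATE e=30 (auto-commit; committed e=30)
After op 3: visible(e) = 30 (pending={}, committed={a=4, c=19, e=30})

Answer: 30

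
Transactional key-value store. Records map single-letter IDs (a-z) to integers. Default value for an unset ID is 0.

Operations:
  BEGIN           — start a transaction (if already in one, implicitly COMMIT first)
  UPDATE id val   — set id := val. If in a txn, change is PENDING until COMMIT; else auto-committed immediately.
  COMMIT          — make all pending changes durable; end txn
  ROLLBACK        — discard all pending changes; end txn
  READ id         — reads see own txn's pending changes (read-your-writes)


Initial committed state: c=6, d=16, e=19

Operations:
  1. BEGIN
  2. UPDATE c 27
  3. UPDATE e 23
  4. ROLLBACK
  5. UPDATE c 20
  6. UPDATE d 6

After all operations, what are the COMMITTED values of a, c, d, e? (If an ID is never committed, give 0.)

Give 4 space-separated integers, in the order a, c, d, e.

Initial committed: {c=6, d=16, e=19}
Op 1: BEGIN: in_txn=True, pending={}
Op 2: UPDATE c=27 (pending; pending now {c=27})
Op 3: UPDATE e=23 (pending; pending now {c=27, e=23})
Op 4: ROLLBACK: discarded pending ['c', 'e']; in_txn=False
Op 5: UPDATE c=20 (auto-commit; committed c=20)
Op 6: UPDATE d=6 (auto-commit; committed d=6)
Final committed: {c=20, d=6, e=19}

Answer: 0 20 6 19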